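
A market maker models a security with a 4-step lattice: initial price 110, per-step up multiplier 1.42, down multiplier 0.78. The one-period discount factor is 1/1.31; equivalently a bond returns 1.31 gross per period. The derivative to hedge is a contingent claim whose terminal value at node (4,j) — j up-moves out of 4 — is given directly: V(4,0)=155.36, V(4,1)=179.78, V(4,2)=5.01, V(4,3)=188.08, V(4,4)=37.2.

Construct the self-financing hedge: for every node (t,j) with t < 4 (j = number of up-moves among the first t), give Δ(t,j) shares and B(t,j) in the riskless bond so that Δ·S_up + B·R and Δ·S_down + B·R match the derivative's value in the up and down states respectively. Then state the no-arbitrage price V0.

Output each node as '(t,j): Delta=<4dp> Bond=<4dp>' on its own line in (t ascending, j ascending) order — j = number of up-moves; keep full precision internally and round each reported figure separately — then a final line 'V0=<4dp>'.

(0,0): Delta=-0.2126 Bond=55.5470
(1,0): Delta=0.8120 Bond=-15.1476
(1,1): Delta=-0.3295 Bond=91.0130
(2,0): Delta=-2.5047 Bond=202.1204
(2,1): Delta=1.1901 Bond=-65.9112
(2,2): Delta=-0.5027 Bond=157.6519
(3,0): Delta=0.7310 Bond=95.8764
(3,1): Delta=-2.8735 Bond=299.8328
(3,2): Delta=1.6534 Bond=-166.4936
(3,3): Delta=-0.7485 Bond=283.9427
V0=32.1558

Under the risk-neutral measure, an up-move has probability p* = (R−d)/(u−d) = 0.8281 and values discount at R = 1.31.
Terminal payoffs: V(4,0)=155.3600, V(4,1)=179.7800, V(4,2)=5.0100, V(4,3)=188.0800, V(4,4)=37.2000
  t=3,j=0: stock 52.2007 → up 74.1250 (V=179.7800), down 40.7166 (V=155.3600). Price 134.0327; hedge Δ=0.7310, bond B=95.8764.
  t=3,j=1: stock 95.0321 → up 134.9456 (V=5.0100), down 74.1250 (V=179.7800). Price 26.7547; hedge Δ=-2.8735, bond B=299.8328.
  t=3,j=2: stock 173.0071 → up 245.6701 (V=188.0800), down 134.9456 (V=5.0100). Price 119.5533; hedge Δ=1.6534, bond B=-166.4936.
  t=3,j=3: stock 314.9617 → up 447.2456 (V=37.2000), down 245.6701 (V=188.0800). Price 48.1927; hedge Δ=-0.7485, bond B=283.9427.
  t=2,j=0: stock 66.9240 → up 95.0321 (V=26.7547), down 52.2007 (V=134.0327). Price 34.4985; hedge Δ=-2.5047, bond B=202.1204.
  t=2,j=1: stock 121.8360 → up 173.0071 (V=119.5533), down 95.0321 (V=26.7547). Price 79.0867; hedge Δ=1.1901, bond B=-65.9112.
  t=2,j=2: stock 221.8040 → up 314.9617 (V=48.1927), down 173.0071 (V=119.5533). Price 46.1510; hedge Δ=-0.5027, bond B=157.6519.
  t=1,j=0: stock 85.8000 → up 121.8360 (V=79.0867), down 66.9240 (V=34.4985). Price 54.5214; hedge Δ=0.8120, bond B=-15.1476.
  t=1,j=1: stock 156.2000 → up 221.8040 (V=46.1510), down 121.8360 (V=79.0867). Price 39.5510; hedge Δ=-0.3295, bond B=91.0130.
  t=0,j=0: stock 110.0000 → up 156.2000 (V=39.5510), down 85.8000 (V=54.5214). Price 32.1558; hedge Δ=-0.2126, bond B=55.5470.
Self-financing check: at every node Δ·S+B equals the discounted successor values.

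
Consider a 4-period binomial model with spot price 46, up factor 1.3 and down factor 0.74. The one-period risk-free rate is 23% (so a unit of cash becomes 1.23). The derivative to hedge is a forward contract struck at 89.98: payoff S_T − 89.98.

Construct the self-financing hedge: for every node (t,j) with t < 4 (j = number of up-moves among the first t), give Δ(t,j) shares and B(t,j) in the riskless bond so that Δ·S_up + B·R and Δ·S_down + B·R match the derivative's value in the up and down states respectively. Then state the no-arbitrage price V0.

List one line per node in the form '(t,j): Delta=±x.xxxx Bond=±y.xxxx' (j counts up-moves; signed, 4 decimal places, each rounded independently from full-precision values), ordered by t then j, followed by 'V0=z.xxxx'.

Risk-neutral probability p* = (R−d)/(u−d) = (1.23−0.74)/(1.3−0.74) = 0.8750.
Payoff layer (t=4): V(4,0)=-76.1862, V(4,1)=-65.7476, V(4,2)=-47.4096, V(4,3)=-15.1941, V(4,4)=41.4006
(3,0): S=18.6403. Δ = (V_up−V_dn)/(S_up−S_dn) = (-65.7476−-76.1862)/(24.2324−13.7938) = 1.0000. V = [p*·-65.7476 + (1−p*)·-76.1862]/1.23 = -54.5142. B = V − Δ·S = -73.1545.
(3,1): S=32.7465. Δ = (V_up−V_dn)/(S_up−S_dn) = (-47.4096−-65.7476)/(42.5704−24.2324) = 1.0000. V = [p*·-47.4096 + (1−p*)·-65.7476]/1.23 = -40.4080. B = V − Δ·S = -73.1545.
(3,2): S=57.5276. Δ = (V_up−V_dn)/(S_up−S_dn) = (-15.1941−-47.4096)/(74.7859−42.5704) = 1.0000. V = [p*·-15.1941 + (1−p*)·-47.4096]/1.23 = -15.6269. B = V − Δ·S = -73.1545.
(3,3): S=101.0620. Δ = (V_up−V_dn)/(S_up−S_dn) = (41.4006−-15.1941)/(131.3806−74.7859) = 1.0000. V = [p*·41.4006 + (1−p*)·-15.1941]/1.23 = 27.9075. B = V − Δ·S = -73.1545.
(2,0): S=25.1896. Δ = (V_up−V_dn)/(S_up−S_dn) = (-40.4080−-54.5142)/(32.7465−18.6403) = 1.0000. V = [p*·-40.4080 + (1−p*)·-54.5142]/1.23 = -34.2856. B = V − Δ·S = -59.4752.
(2,1): S=44.2520. Δ = (V_up−V_dn)/(S_up−S_dn) = (-15.6269−-40.4080)/(57.5276−32.7465) = 1.0000. V = [p*·-15.6269 + (1−p*)·-40.4080]/1.23 = -15.2232. B = V − Δ·S = -59.4752.
(2,2): S=77.7400. Δ = (V_up−V_dn)/(S_up−S_dn) = (27.9075−-15.6269)/(101.0620−57.5276) = 1.0000. V = [p*·27.9075 + (1−p*)·-15.6269]/1.23 = 18.2648. B = V − Δ·S = -59.4752.
(1,0): S=34.0400. Δ = (V_up−V_dn)/(S_up−S_dn) = (-15.2232−-34.2856)/(44.2520−25.1896) = 1.0000. V = [p*·-15.2232 + (1−p*)·-34.2856]/1.23 = -14.3138. B = V − Δ·S = -48.3538.
(1,1): S=59.8000. Δ = (V_up−V_dn)/(S_up−S_dn) = (18.2648−-15.2232)/(77.7400−44.2520) = 1.0000. V = [p*·18.2648 + (1−p*)·-15.2232]/1.23 = 11.4462. B = V − Δ·S = -48.3538.
(0,0): S=46.0000. Δ = (V_up−V_dn)/(S_up−S_dn) = (11.4462−-14.3138)/(59.8000−34.0400) = 1.0000. V = [p*·11.4462 + (1−p*)·-14.3138]/1.23 = 6.6880. B = V − Δ·S = -39.3120.
Each (Δ,B) replicates both successor values, so the strategy is self-financing and V0 is arbitrage-free.

(0,0): Delta=1.0000 Bond=-39.3120
(1,0): Delta=1.0000 Bond=-48.3538
(1,1): Delta=1.0000 Bond=-48.3538
(2,0): Delta=1.0000 Bond=-59.4752
(2,1): Delta=1.0000 Bond=-59.4752
(2,2): Delta=1.0000 Bond=-59.4752
(3,0): Delta=1.0000 Bond=-73.1545
(3,1): Delta=1.0000 Bond=-73.1545
(3,2): Delta=1.0000 Bond=-73.1545
(3,3): Delta=1.0000 Bond=-73.1545
V0=6.6880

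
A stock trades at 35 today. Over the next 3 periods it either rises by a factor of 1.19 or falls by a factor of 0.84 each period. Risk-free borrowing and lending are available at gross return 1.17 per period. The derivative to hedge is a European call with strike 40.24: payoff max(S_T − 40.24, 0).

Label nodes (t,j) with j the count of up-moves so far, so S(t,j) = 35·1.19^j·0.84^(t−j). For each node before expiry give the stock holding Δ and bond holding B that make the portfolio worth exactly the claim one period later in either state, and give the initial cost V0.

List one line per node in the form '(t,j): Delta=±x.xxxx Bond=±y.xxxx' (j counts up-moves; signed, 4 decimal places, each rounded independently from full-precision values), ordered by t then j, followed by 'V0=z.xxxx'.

Under the risk-neutral measure, an up-move has probability p* = (R−d)/(u−d) = 0.9429 and values discount at R = 1.17.
Payoff layer (t=3): V(3,0)=0.0000, V(3,1)=0.0000, V(3,2)=1.3933, V(3,3)=18.7406
  t=2,j=0: stock 24.6960 → up 29.3882 (V=0.0000), down 20.7446 (V=0.0000). Price 0.0000; hedge Δ=0.0000, bond B=0.0000.
  t=2,j=1: stock 34.9860 → up 41.6333 (V=1.3933), down 29.3882 (V=0.0000). Price 1.1228; hedge Δ=0.1138, bond B=-2.8581.
  t=2,j=2: stock 49.5635 → up 58.9806 (V=18.7406), down 41.6333 (V=1.3933). Price 15.1703; hedge Δ=1.0000, bond B=-34.3932.
  t=1,j=0: stock 29.4000 → up 34.9860 (V=1.1228), down 24.6960 (V=0.0000). Price 0.9049; hedge Δ=0.1091, bond B=-2.3033.
  t=1,j=1: stock 41.6500 → up 49.5635 (V=15.1703), down 34.9860 (V=1.1228). Price 12.2800; hedge Δ=0.9636, bond B=-27.8557.
  t=0,j=0: stock 35.0000 → up 41.6500 (V=12.2800), down 29.4000 (V=0.9049). Price 9.9402; hedge Δ=0.9286, bond B=-22.5603.
Each (Δ,B) replicates both successor values, so the strategy is self-financing and V0 is arbitrage-free.

(0,0): Delta=0.9286 Bond=-22.5603
(1,0): Delta=0.1091 Bond=-2.3033
(1,1): Delta=0.9636 Bond=-27.8557
(2,0): Delta=0.0000 Bond=0.0000
(2,1): Delta=0.1138 Bond=-2.8581
(2,2): Delta=1.0000 Bond=-34.3932
V0=9.9402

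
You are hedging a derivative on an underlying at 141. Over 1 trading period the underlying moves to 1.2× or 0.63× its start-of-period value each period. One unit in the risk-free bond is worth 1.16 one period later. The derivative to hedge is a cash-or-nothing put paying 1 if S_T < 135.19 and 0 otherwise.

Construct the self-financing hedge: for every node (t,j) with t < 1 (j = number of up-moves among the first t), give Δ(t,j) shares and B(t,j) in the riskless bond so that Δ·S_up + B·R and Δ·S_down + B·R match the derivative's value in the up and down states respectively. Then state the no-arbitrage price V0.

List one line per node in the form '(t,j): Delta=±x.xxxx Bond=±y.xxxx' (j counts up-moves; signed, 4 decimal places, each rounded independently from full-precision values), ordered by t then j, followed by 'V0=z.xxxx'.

Under the risk-neutral measure, an up-move has probability p* = (R−d)/(u−d) = 0.9298 and values discount at R = 1.16.
At expiry t=1: V(1,0)=1.0000, V(1,1)=0.0000
(0,0): S=141.0000. Δ = (V_up−V_dn)/(S_up−S_dn) = (0.0000−1.0000)/(169.2000−88.8300) = -0.0124. V = [p*·0.0000 + (1−p*)·1.0000]/1.16 = 0.0605. B = V − Δ·S = 1.8149.
Check: Δ(0,0)·S0 + B(0,0) = 0.0605 = V0.

(0,0): Delta=-0.0124 Bond=1.8149
V0=0.0605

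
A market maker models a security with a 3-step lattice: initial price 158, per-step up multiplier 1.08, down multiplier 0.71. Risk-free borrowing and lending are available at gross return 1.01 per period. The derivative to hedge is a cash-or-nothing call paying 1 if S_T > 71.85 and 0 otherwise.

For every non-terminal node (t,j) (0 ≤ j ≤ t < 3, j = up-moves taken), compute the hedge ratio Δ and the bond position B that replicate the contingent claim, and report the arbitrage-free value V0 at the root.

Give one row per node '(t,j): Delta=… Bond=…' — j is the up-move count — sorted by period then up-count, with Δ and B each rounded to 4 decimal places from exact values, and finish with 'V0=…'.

(0,0): Delta=0.0006 Bond=0.8692
(1,0): Delta=0.0045 Bond=0.4389
(1,1): Delta=0.0000 Bond=0.9803
(2,0): Delta=0.0339 Bond=-1.8999
(2,1): Delta=0.0000 Bond=0.9901
(2,2): Delta=0.0000 Bond=0.9901
V0=0.9640

Since d<R<u, set p* = (R−d)/(u−d) = 0.8108; price each node as the discounted p*-expectation of its children.
Terminal values V(3,·): V(3,0)=0.0000, V(3,1)=1.0000, V(3,2)=1.0000, V(3,3)=1.0000
  t=2,j=0: stock 79.6478 → up 86.0196 (V=1.0000), down 56.5499 (V=0.0000). Price 0.8028; hedge Δ=0.0339, bond B=-1.8999.
  t=2,j=1: stock 121.1544 → up 130.8468 (V=1.0000), down 86.0196 (V=1.0000). Price 0.9901; hedge Δ=0.0000, bond B=0.9901.
  t=2,j=2: stock 184.2912 → up 199.0345 (V=1.0000), down 130.8468 (V=1.0000). Price 0.9901; hedge Δ=0.0000, bond B=0.9901.
  t=1,j=0: stock 112.1800 → up 121.1544 (V=0.9901), down 79.6478 (V=0.8028). Price 0.9452; hedge Δ=0.0045, bond B=0.4389.
  t=1,j=1: stock 170.6400 → up 184.2912 (V=0.9901), down 121.1544 (V=0.9901). Price 0.9803; hedge Δ=0.0000, bond B=0.9803.
  t=0,j=0: stock 158.0000 → up 170.6400 (V=0.9803), down 112.1800 (V=0.9452). Price 0.9640; hedge Δ=0.0006, bond B=0.8692.
Check: Δ(0,0)·S0 + B(0,0) = 0.9640 = V0.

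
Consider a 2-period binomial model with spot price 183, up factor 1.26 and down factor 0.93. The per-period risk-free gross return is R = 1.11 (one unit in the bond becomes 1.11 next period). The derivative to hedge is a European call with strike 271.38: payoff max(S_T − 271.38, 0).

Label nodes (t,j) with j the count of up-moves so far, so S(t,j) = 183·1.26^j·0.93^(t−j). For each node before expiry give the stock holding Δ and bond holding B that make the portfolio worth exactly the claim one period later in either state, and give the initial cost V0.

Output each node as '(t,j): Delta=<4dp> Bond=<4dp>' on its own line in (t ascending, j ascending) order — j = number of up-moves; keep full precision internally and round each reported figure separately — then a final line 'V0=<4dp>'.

(0,0): Delta=0.1558 Bond=-23.8929
(1,0): Delta=0.0000 Bond=0.0000
(1,1): Delta=0.2517 Bond=-48.6220
V0=4.6244

No-arbitrage ⇒ martingale measure with p* = (R−d)/(u−d) = 0.5455.
At expiry t=2: V(2,0)=0.0000, V(2,1)=0.0000, V(2,2)=19.1508
(1,0): S=170.1900. Δ = (V_up−V_dn)/(S_up−S_dn) = (0.0000−0.0000)/(214.4394−158.2767) = 0.0000. V = [p*·0.0000 + (1−p*)·0.0000]/1.11 = 0.0000. B = V − Δ·S = 0.0000.
(1,1): S=230.5800. Δ = (V_up−V_dn)/(S_up−S_dn) = (19.1508−0.0000)/(290.5308−214.4394) = 0.2517. V = [p*·19.1508 + (1−p*)·0.0000]/1.11 = 9.4107. B = V − Δ·S = -48.6220.
(0,0): S=183.0000. Δ = (V_up−V_dn)/(S_up−S_dn) = (9.4107−0.0000)/(230.5800−170.1900) = 0.1558. V = [p*·9.4107 + (1−p*)·0.0000]/1.11 = 4.6244. B = V − Δ·S = -23.8929.
The time-0 hedge costs 4.6244, which is the no-arbitrage price.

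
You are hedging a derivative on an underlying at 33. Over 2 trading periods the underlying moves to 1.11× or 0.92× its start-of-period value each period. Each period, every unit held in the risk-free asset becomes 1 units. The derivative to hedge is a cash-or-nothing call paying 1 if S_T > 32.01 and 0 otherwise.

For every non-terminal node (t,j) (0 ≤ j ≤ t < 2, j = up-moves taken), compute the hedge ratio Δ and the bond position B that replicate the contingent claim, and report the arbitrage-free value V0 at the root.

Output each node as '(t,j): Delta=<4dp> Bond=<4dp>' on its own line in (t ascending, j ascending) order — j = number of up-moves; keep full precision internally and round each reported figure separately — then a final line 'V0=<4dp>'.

Risk-neutral probability p* = (R−d)/(u−d) = (1−0.92)/(1.11−0.92) = 0.4211.
Terminal values V(2,·): V(2,0)=0.0000, V(2,1)=1.0000, V(2,2)=1.0000
(1,0): S=30.3600. Δ = (V_up−V_dn)/(S_up−S_dn) = (1.0000−0.0000)/(33.6996−27.9312) = 0.1734. V = [p*·1.0000 + (1−p*)·0.0000]/1 = 0.4211. B = V − Δ·S = -4.8421.
(1,1): S=36.6300. Δ = (V_up−V_dn)/(S_up−S_dn) = (1.0000−1.0000)/(40.6593−33.6996) = 0.0000. V = [p*·1.0000 + (1−p*)·1.0000]/1 = 1.0000. B = V − Δ·S = 1.0000.
(0,0): S=33.0000. Δ = (V_up−V_dn)/(S_up−S_dn) = (1.0000−0.4211)/(36.6300−30.3600) = 0.0923. V = [p*·1.0000 + (1−p*)·0.4211]/1 = 0.6648. B = V − Δ·S = -2.3823.
Each (Δ,B) replicates both successor values, so the strategy is self-financing and V0 is arbitrage-free.

(0,0): Delta=0.0923 Bond=-2.3823
(1,0): Delta=0.1734 Bond=-4.8421
(1,1): Delta=0.0000 Bond=1.0000
V0=0.6648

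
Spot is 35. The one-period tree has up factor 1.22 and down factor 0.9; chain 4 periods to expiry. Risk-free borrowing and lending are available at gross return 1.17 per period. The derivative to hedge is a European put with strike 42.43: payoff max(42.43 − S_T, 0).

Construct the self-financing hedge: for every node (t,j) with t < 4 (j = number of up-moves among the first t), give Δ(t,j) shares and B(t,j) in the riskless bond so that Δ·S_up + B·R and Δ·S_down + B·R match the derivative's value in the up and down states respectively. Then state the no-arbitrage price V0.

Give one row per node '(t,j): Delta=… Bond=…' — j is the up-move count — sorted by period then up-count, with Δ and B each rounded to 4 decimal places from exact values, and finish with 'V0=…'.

Under the risk-neutral measure, an up-move has probability p* = (R−d)/(u−d) = 0.8437 and values discount at R = 1.17.
Terminal values V(4,·): V(4,0)=19.4665, V(4,1)=11.3017, V(4,2)=0.2339, V(4,3)=0.0000, V(4,4)=0.0000
Node (3,0) S=25.5150: V=(p*·11.3017+(1−p*)·19.4665)/1.17=10.7500; Δ=(11.3017−19.4665)/(31.1283−22.9635)=-1.0000; B=V−Δ·S=36.2650
Node (3,1) S=34.5870: V=(p*·0.2339+(1−p*)·11.3017)/1.17=1.6780; Δ=(0.2339−11.3017)/(42.1961−31.1283)=-1.0000; B=V−Δ·S=36.2650
Node (3,2) S=46.8846: V=(p*·0.0000+(1−p*)·0.2339)/1.17=0.0312; Δ=(0.0000−0.2339)/(57.1992−42.1961)=-0.0156; B=V−Δ·S=0.7620
Node (3,3) S=63.5547: V=(p*·0.0000+(1−p*)·0.0000)/1.17=0.0000; Δ=(0.0000−0.0000)/(77.5367−57.1992)=0.0000; B=V−Δ·S=0.0000
Node (2,0) S=28.3500: V=(p*·1.6780+(1−p*)·10.7500)/1.17=2.6457; Δ=(1.6780−10.7500)/(34.5870−25.5150)=-1.0000; B=V−Δ·S=30.9957
Node (2,1) S=38.4300: V=(p*·0.0312+(1−p*)·1.6780)/1.17=0.2466; Δ=(0.0312−1.6780)/(46.8846−34.5870)=-0.1339; B=V−Δ·S=5.3926
Node (2,2) S=52.0940: V=(p*·0.0000+(1−p*)·0.0312)/1.17=0.0042; Δ=(0.0000−0.0312)/(63.5547−46.8846)=-0.0019; B=V−Δ·S=0.1018
Node (1,0) S=31.5000: V=(p*·0.2466+(1−p*)·2.6457)/1.17=0.5312; Δ=(0.2466−2.6457)/(38.4300−28.3500)=-0.2380; B=V−Δ·S=8.0283
Node (1,1) S=42.7000: V=(p*·0.0042+(1−p*)·0.2466)/1.17=0.0359; Δ=(0.0042−0.2466)/(52.0940−38.4300)=-0.0177; B=V−Δ·S=0.7936
Node (0,0) S=35.0000: V=(p*·0.0359+(1−p*)·0.5312)/1.17=0.0969; Δ=(0.0359−0.5312)/(42.7000−31.5000)=-0.0442; B=V−Δ·S=1.6444
Root portfolio cost Δ·35+B reproduces V0=0.0969.

(0,0): Delta=-0.0442 Bond=1.6444
(1,0): Delta=-0.2380 Bond=8.0283
(1,1): Delta=-0.0177 Bond=0.7936
(2,0): Delta=-1.0000 Bond=30.9957
(2,1): Delta=-0.1339 Bond=5.3926
(2,2): Delta=-0.0019 Bond=0.1018
(3,0): Delta=-1.0000 Bond=36.2650
(3,1): Delta=-1.0000 Bond=36.2650
(3,2): Delta=-0.0156 Bond=0.7620
(3,3): Delta=0.0000 Bond=0.0000
V0=0.0969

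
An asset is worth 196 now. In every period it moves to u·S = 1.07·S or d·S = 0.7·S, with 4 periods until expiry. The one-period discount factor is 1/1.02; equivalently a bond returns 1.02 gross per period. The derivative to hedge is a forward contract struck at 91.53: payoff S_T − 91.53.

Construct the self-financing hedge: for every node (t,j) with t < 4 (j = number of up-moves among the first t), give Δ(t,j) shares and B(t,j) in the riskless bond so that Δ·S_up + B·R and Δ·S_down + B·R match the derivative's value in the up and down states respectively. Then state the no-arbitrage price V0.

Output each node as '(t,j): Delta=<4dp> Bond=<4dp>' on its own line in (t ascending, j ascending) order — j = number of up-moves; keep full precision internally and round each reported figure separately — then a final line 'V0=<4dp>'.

Under the risk-neutral measure, an up-move has probability p* = (R−d)/(u−d) = 0.8649 and values discount at R = 1.02.
Payoff layer (t=4): V(4,0)=-44.4704, V(4,1)=-19.5960, V(4,2)=18.4262, V(4,3)=76.5459, V(4,4)=165.3860
(3,0): S=67.2280. Δ = (V_up−V_dn)/(S_up−S_dn) = (-19.5960−-44.4704)/(71.9340−47.0596) = 1.0000. V = [p*·-19.5960 + (1−p*)·-44.4704]/1.02 = -22.5073. B = V − Δ·S = -89.7353.
(3,1): S=102.7628. Δ = (V_up−V_dn)/(S_up−S_dn) = (18.4262−-19.5960)/(109.9562−71.9340) = 1.0000. V = [p*·18.4262 + (1−p*)·-19.5960]/1.02 = 13.0275. B = V − Δ·S = -89.7353.
(3,2): S=157.0803. Δ = (V_up−V_dn)/(S_up−S_dn) = (76.5459−18.4262)/(168.0759−109.9562) = 1.0000. V = [p*·76.5459 + (1−p*)·18.4262]/1.02 = 67.3450. B = V − Δ·S = -89.7353.
(3,3): S=240.1084. Δ = (V_up−V_dn)/(S_up−S_dn) = (165.3860−76.5459)/(256.9160−168.0759) = 1.0000. V = [p*·165.3860 + (1−p*)·76.5459]/1.02 = 150.3731. B = V − Δ·S = -89.7353.
(2,0): S=96.0400. Δ = (V_up−V_dn)/(S_up−S_dn) = (13.0275−-22.5073)/(102.7628−67.2280) = 1.0000. V = [p*·13.0275 + (1−p*)·-22.5073]/1.02 = 8.0642. B = V − Δ·S = -87.9758.
(2,1): S=146.8040. Δ = (V_up−V_dn)/(S_up−S_dn) = (67.3450−13.0275)/(157.0803−102.7628) = 1.0000. V = [p*·67.3450 + (1−p*)·13.0275]/1.02 = 58.8282. B = V − Δ·S = -87.9758.
(2,2): S=224.4004. Δ = (V_up−V_dn)/(S_up−S_dn) = (150.3731−67.3450)/(240.1084−157.0803) = 1.0000. V = [p*·150.3731 + (1−p*)·67.3450]/1.02 = 136.4246. B = V − Δ·S = -87.9758.
(1,0): S=137.2000. Δ = (V_up−V_dn)/(S_up−S_dn) = (58.8282−8.0642)/(146.8040−96.0400) = 1.0000. V = [p*·58.8282 + (1−p*)·8.0642]/1.02 = 50.9492. B = V − Δ·S = -86.2508.
(1,1): S=209.7200. Δ = (V_up−V_dn)/(S_up−S_dn) = (136.4246−58.8282)/(224.4004−146.8040) = 1.0000. V = [p*·136.4246 + (1−p*)·58.8282]/1.02 = 123.4692. B = V − Δ·S = -86.2508.
(0,0): S=196.0000. Δ = (V_up−V_dn)/(S_up−S_dn) = (123.4692−50.9492)/(209.7200−137.2000) = 1.0000. V = [p*·123.4692 + (1−p*)·50.9492]/1.02 = 111.4404. B = V − Δ·S = -84.5596.
Root portfolio cost Δ·196+B reproduces V0=111.4404.

(0,0): Delta=1.0000 Bond=-84.5596
(1,0): Delta=1.0000 Bond=-86.2508
(1,1): Delta=1.0000 Bond=-86.2508
(2,0): Delta=1.0000 Bond=-87.9758
(2,1): Delta=1.0000 Bond=-87.9758
(2,2): Delta=1.0000 Bond=-87.9758
(3,0): Delta=1.0000 Bond=-89.7353
(3,1): Delta=1.0000 Bond=-89.7353
(3,2): Delta=1.0000 Bond=-89.7353
(3,3): Delta=1.0000 Bond=-89.7353
V0=111.4404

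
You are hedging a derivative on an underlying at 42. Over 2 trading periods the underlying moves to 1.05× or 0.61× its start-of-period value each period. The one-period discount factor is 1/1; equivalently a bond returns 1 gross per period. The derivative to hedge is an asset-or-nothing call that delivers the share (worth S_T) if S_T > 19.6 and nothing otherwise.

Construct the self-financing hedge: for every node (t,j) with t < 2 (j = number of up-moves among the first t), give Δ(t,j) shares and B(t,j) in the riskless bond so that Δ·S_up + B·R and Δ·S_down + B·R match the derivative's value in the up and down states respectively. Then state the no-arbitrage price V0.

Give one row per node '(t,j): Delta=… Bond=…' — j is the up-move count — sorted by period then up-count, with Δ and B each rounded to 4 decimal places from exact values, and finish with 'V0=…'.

(0,0): Delta=1.0961 Bond=-4.2380
(1,0): Delta=2.3864 Bond=-37.2946
(1,1): Delta=1.0000 Bond=0.0000
V0=41.7982

Risk-neutral probability p* = (R−d)/(u−d) = (1−0.61)/(1.05−0.61) = 0.8864.
Terminal values V(2,·): V(2,0)=0.0000, V(2,1)=26.9010, V(2,2)=46.3050
(1,0): S=25.6200. Δ = (V_up−V_dn)/(S_up−S_dn) = (26.9010−0.0000)/(26.9010−15.6282) = 2.3864. V = [p*·26.9010 + (1−p*)·0.0000]/1 = 23.8441. B = V − Δ·S = -37.2946.
(1,1): S=44.1000. Δ = (V_up−V_dn)/(S_up−S_dn) = (46.3050−26.9010)/(46.3050−26.9010) = 1.0000. V = [p*·46.3050 + (1−p*)·26.9010]/1 = 44.1000. B = V − Δ·S = 0.0000.
(0,0): S=42.0000. Δ = (V_up−V_dn)/(S_up−S_dn) = (44.1000−23.8441)/(44.1000−25.6200) = 1.0961. V = [p*·44.1000 + (1−p*)·23.8441]/1 = 41.7982. B = V − Δ·S = -4.2380.
Each (Δ,B) replicates both successor values, so the strategy is self-financing and V0 is arbitrage-free.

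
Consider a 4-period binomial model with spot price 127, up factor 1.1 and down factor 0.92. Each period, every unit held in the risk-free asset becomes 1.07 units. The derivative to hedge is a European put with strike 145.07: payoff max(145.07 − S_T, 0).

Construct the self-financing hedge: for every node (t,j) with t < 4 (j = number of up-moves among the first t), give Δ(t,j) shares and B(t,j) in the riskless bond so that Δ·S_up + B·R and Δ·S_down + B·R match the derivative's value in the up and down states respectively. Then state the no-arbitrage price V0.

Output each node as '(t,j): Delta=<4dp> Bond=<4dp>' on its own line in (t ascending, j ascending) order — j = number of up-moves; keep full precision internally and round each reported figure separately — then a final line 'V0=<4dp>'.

No-arbitrage ⇒ martingale measure with p* = (R−d)/(u−d) = 0.8333.
At expiry t=4: V(4,0)=54.0881, V(4,1)=36.2873, V(4,2)=15.0037, V(4,3)=0.0000, V(4,4)=0.0000
  t=3,j=0: stock 98.8934 → up 108.7827 (V=36.2873), down 90.9819 (V=54.0881). Price 36.6861; hedge Δ=-1.0000, bond B=135.5794.
  t=3,j=1: stock 118.2421 → up 130.0663 (V=15.0037), down 108.7827 (V=36.2873). Price 17.3374; hedge Δ=-1.0000, bond B=135.5794.
  t=3,j=2: stock 141.3764 → up 155.5140 (V=0.0000), down 130.0663 (V=15.0037). Price 2.3370; hedge Δ=-0.5896, bond B=85.6910.
  t=3,j=3: stock 169.0370 → up 185.9407 (V=0.0000), down 155.5140 (V=0.0000). Price 0.0000; hedge Δ=0.0000, bond B=0.0000.
  t=2,j=0: stock 107.4928 → up 118.2421 (V=17.3374), down 98.8934 (V=36.6861). Price 19.2170; hedge Δ=-1.0000, bond B=126.7098.
  t=2,j=1: stock 128.5240 → up 141.3764 (V=2.3370), down 118.2421 (V=17.3374). Price 4.5206; hedge Δ=-0.6484, bond B=87.8558.
  t=2,j=2: stock 153.6700 → up 169.0370 (V=0.0000), down 141.3764 (V=2.3370). Price 0.3640; hedge Δ=-0.0845, bond B=13.3475.
  t=1,j=0: stock 116.8400 → up 128.5240 (V=4.5206), down 107.4928 (V=19.2170). Price 6.5140; hedge Δ=-0.6988, bond B=88.1603.
  t=1,j=1: stock 139.7000 → up 153.6700 (V=0.3640), down 128.5240 (V=4.5206). Price 0.9877; hedge Δ=-0.1653, bond B=24.0800.
  t=0,j=0: stock 127.0000 → up 139.7000 (V=0.9877), down 116.8400 (V=6.5140). Price 1.7839; hedge Δ=-0.2417, bond B=32.4860.
Root portfolio cost Δ·127+B reproduces V0=1.7839.

(0,0): Delta=-0.2417 Bond=32.4860
(1,0): Delta=-0.6988 Bond=88.1603
(1,1): Delta=-0.1653 Bond=24.0800
(2,0): Delta=-1.0000 Bond=126.7098
(2,1): Delta=-0.6484 Bond=87.8558
(2,2): Delta=-0.0845 Bond=13.3475
(3,0): Delta=-1.0000 Bond=135.5794
(3,1): Delta=-1.0000 Bond=135.5794
(3,2): Delta=-0.5896 Bond=85.6910
(3,3): Delta=0.0000 Bond=0.0000
V0=1.7839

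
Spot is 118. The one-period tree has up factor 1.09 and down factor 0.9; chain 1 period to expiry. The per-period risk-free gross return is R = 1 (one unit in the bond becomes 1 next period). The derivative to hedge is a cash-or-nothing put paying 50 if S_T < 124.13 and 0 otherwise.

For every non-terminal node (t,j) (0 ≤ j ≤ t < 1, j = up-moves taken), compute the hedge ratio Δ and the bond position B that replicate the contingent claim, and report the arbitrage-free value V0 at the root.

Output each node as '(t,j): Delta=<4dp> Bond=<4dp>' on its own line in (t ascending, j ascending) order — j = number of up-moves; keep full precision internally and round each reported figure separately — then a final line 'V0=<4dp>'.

(0,0): Delta=-2.2302 Bond=286.8421
V0=23.6842

Risk-neutral probability p* = (R−d)/(u−d) = (1−0.9)/(1.09−0.9) = 0.5263.
Terminal payoffs: V(1,0)=50.0000, V(1,1)=0.0000
Node (0,0) S=118.0000: V=(p*·0.0000+(1−p*)·50.0000)/1=23.6842; Δ=(0.0000−50.0000)/(128.6200−106.2000)=-2.2302; B=V−Δ·S=286.8421
Root portfolio cost Δ·118+B reproduces V0=23.6842.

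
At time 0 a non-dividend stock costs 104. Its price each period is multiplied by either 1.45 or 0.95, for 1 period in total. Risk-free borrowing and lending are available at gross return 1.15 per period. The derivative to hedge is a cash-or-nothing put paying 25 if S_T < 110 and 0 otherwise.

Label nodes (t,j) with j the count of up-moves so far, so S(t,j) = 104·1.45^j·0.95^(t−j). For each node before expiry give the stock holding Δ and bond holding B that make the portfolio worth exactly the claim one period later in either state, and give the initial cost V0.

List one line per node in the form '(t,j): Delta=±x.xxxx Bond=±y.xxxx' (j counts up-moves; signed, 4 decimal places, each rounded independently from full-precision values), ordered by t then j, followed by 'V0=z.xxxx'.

(0,0): Delta=-0.4808 Bond=63.0435
V0=13.0435

No-arbitrage ⇒ martingale measure with p* = (R−d)/(u−d) = 0.4000.
At expiry t=1: V(1,0)=25.0000, V(1,1)=0.0000
Node (0,0) S=104.0000: V=(p*·0.0000+(1−p*)·25.0000)/1.15=13.0435; Δ=(0.0000−25.0000)/(150.8000−98.8000)=-0.4808; B=V−Δ·S=63.0435
Each (Δ,B) replicates both successor values, so the strategy is self-financing and V0 is arbitrage-free.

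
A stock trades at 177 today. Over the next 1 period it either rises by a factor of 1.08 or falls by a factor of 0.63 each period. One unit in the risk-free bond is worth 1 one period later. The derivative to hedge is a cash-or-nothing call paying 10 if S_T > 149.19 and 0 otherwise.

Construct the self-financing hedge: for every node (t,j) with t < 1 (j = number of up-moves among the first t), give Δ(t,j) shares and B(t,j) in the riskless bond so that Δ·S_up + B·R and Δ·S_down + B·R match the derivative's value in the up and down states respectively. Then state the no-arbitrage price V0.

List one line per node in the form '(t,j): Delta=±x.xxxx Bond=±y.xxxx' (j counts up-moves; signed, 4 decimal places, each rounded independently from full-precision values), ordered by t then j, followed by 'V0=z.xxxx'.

(0,0): Delta=0.1255 Bond=-14.0000
V0=8.2222

Under the risk-neutral measure, an up-move has probability p* = (R−d)/(u−d) = 0.8222 and values discount at R = 1.
Terminal payoffs: V(1,0)=0.0000, V(1,1)=10.0000
  t=0,j=0: stock 177.0000 → up 191.1600 (V=10.0000), down 111.5100 (V=0.0000). Price 8.2222; hedge Δ=0.1255, bond B=-14.0000.
The time-0 hedge costs 8.2222, which is the no-arbitrage price.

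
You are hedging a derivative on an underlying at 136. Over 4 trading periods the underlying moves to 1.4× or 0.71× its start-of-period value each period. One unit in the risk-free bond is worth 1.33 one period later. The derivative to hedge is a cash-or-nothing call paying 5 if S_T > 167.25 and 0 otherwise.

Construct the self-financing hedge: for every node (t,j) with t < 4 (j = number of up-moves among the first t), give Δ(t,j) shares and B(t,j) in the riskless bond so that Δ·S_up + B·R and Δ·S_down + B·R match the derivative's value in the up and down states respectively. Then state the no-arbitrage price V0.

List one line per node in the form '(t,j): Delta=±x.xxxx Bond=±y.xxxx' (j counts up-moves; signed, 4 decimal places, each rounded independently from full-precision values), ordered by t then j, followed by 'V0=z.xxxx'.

(0,0): Delta=0.0056 Bond=0.7552
(1,0): Delta=0.0343 Bond=-1.7657
(1,1): Delta=0.0039 Bond=1.3172
(2,0): Delta=0.0000 Bond=0.0000
(2,1): Delta=0.0362 Bond=-2.6135
(2,2): Delta=0.0021 Bond=2.2448
(3,0): Delta=0.0000 Bond=0.0000
(3,1): Delta=0.0000 Bond=0.0000
(3,2): Delta=0.0383 Bond=-3.8684
(3,3): Delta=0.0000 Bond=3.7594
V0=1.5121

No-arbitrage ⇒ martingale measure with p* = (R−d)/(u−d) = 0.8986.
Payoff layer (t=4): V(4,0)=0.0000, V(4,1)=0.0000, V(4,2)=0.0000, V(4,3)=5.0000, V(4,4)=5.0000
Node (3,0) S=48.6759: V=(p*·0.0000+(1−p*)·0.0000)/1.33=0.0000; Δ=(0.0000−0.0000)/(68.1463−34.5599)=0.0000; B=V−Δ·S=0.0000
Node (3,1) S=95.9806: V=(p*·0.0000+(1−p*)·0.0000)/1.33=0.0000; Δ=(0.0000−0.0000)/(134.3729−68.1463)=0.0000; B=V−Δ·S=0.0000
Node (3,2) S=189.2576: V=(p*·5.0000+(1−p*)·0.0000)/1.33=3.3780; Δ=(5.0000−0.0000)/(264.9606−134.3729)=0.0383; B=V−Δ·S=-3.8684
Node (3,3) S=373.1840: V=(p*·5.0000+(1−p*)·5.0000)/1.33=3.7594; Δ=(5.0000−5.0000)/(522.4576−264.9606)=0.0000; B=V−Δ·S=3.7594
Node (2,0) S=68.5576: V=(p*·0.0000+(1−p*)·0.0000)/1.33=0.0000; Δ=(0.0000−0.0000)/(95.9806−48.6759)=0.0000; B=V−Δ·S=0.0000
Node (2,1) S=135.1840: V=(p*·3.3780+(1−p*)·0.0000)/1.33=2.2822; Δ=(3.3780−0.0000)/(189.2576−95.9806)=0.0362; B=V−Δ·S=-2.6135
Node (2,2) S=266.5600: V=(p*·3.7594+(1−p*)·3.3780)/1.33=2.7975; Δ=(3.7594−3.3780)/(373.1840−189.2576)=0.0021; B=V−Δ·S=2.2448
Node (1,0) S=96.5600: V=(p*·2.2822+(1−p*)·0.0000)/1.33=1.5419; Δ=(2.2822−0.0000)/(135.1840−68.5576)=0.0343; B=V−Δ·S=-1.7657
Node (1,1) S=190.4000: V=(p*·2.7975+(1−p*)·2.2822)/1.33=2.0641; Δ=(2.7975−2.2822)/(266.5600−135.1840)=0.0039; B=V−Δ·S=1.3172
Node (0,0) S=136.0000: V=(p*·2.0641+(1−p*)·1.5419)/1.33=1.5121; Δ=(2.0641−1.5419)/(190.4000−96.5600)=0.0056; B=V−Δ·S=0.7552
The time-0 hedge costs 1.5121, which is the no-arbitrage price.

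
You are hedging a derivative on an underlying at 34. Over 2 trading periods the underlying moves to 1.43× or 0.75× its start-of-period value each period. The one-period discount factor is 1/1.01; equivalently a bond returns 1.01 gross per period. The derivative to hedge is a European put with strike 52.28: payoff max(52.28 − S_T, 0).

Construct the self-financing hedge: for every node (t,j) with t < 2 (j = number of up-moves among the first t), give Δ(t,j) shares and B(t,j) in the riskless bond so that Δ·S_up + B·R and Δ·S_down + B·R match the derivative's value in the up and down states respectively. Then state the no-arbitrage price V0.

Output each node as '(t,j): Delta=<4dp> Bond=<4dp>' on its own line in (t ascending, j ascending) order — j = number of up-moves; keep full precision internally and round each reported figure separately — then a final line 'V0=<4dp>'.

Since d<R<u, set p* = (R−d)/(u−d) = 0.3824; price each node as the discounted p*-expectation of its children.
Terminal payoffs: V(2,0)=33.1550, V(2,1)=15.8150, V(2,2)=0.0000
  t=1,j=0: stock 25.5000 → up 36.4650 (V=15.8150), down 19.1250 (V=33.1550). Price 26.2624; hedge Δ=-1.0000, bond B=51.7624.
  t=1,j=1: stock 48.6200 → up 69.5266 (V=0.0000), down 36.4650 (V=15.8150). Price 9.6714; hedge Δ=-0.4783, bond B=32.9287.
  t=0,j=0: stock 34.0000 → up 48.6200 (V=9.6714), down 25.5000 (V=26.2624). Price 19.7215; hedge Δ=-0.7176, bond B=44.1201.
Each (Δ,B) replicates both successor values, so the strategy is self-financing and V0 is arbitrage-free.

(0,0): Delta=-0.7176 Bond=44.1201
(1,0): Delta=-1.0000 Bond=51.7624
(1,1): Delta=-0.4783 Bond=32.9287
V0=19.7215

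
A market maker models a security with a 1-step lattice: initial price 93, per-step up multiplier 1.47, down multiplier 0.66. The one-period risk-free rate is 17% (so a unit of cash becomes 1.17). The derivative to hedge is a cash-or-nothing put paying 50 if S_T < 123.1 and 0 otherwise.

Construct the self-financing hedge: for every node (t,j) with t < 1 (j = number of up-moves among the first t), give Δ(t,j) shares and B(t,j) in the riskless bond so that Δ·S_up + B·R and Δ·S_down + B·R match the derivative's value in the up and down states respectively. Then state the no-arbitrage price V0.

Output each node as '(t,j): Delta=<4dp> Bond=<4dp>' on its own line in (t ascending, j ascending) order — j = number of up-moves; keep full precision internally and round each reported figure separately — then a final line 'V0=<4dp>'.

Under the risk-neutral measure, an up-move has probability p* = (R−d)/(u−d) = 0.6296 and values discount at R = 1.17.
Payoff layer (t=1): V(1,0)=50.0000, V(1,1)=0.0000
Node (0,0) S=93.0000: V=(p*·0.0000+(1−p*)·50.0000)/1.17=15.8278; Δ=(0.0000−50.0000)/(136.7100−61.3800)=-0.6637; B=V−Δ·S=77.5562
Check: Δ(0,0)·S0 + B(0,0) = 15.8278 = V0.

(0,0): Delta=-0.6637 Bond=77.5562
V0=15.8278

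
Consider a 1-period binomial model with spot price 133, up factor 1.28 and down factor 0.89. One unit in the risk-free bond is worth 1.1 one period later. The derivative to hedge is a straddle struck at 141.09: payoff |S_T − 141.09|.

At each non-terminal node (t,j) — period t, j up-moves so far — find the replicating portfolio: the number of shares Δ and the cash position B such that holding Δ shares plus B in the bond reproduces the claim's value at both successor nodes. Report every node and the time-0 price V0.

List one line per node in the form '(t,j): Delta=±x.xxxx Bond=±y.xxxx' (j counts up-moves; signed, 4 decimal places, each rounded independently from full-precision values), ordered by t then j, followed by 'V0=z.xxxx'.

(0,0): Delta=0.1240 Bond=7.3149
V0=23.8021

Risk-neutral probability p* = (R−d)/(u−d) = (1.1−0.89)/(1.28−0.89) = 0.5385.
Terminal values V(1,·): V(1,0)=22.7200, V(1,1)=29.1500
Node (0,0) S=133.0000: V=(p*·29.1500+(1−p*)·22.7200)/1.1=23.8021; Δ=(29.1500−22.7200)/(170.2400−118.3700)=0.1240; B=V−Δ·S=7.3149
Self-financing check: at every node Δ·S+B equals the discounted successor values.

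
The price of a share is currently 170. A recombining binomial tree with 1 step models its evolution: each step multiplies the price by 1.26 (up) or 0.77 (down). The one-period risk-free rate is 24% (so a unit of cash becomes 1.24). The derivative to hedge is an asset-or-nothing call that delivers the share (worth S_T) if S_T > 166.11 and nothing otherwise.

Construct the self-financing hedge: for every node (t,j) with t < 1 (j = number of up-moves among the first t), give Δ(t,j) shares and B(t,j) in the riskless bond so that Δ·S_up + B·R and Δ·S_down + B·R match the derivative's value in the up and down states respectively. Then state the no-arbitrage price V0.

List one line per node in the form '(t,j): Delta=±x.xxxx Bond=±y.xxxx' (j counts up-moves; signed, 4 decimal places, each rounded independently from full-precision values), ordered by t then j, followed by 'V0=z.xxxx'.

(0,0): Delta=2.5714 Bond=-271.4516
V0=165.6912

The replicating-portfolio and risk-neutral prices coincide; use p* = (1.24−0.77)/(1.26−0.77) = 0.9592 for the latter.
At expiry t=1: V(1,0)=0.0000, V(1,1)=214.2000
  t=0,j=0: stock 170.0000 → up 214.2000 (V=214.2000), down 130.9000 (V=0.0000). Price 165.6912; hedge Δ=2.5714, bond B=-271.4516.
Self-financing check: at every node Δ·S+B equals the discounted successor values.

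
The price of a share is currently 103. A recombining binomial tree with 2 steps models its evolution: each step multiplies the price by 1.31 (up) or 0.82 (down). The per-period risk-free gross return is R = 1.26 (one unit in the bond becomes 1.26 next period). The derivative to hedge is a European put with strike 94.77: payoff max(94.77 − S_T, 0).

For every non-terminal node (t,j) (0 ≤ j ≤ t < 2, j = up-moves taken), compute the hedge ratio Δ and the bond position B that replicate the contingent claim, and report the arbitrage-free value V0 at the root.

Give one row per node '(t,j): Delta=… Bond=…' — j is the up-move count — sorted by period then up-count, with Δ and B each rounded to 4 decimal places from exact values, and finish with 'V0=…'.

(0,0): Delta=-0.0409 Bond=4.3840
(1,0): Delta=-0.6165 Bond=54.1331
(1,1): Delta=0.0000 Bond=0.0000
V0=0.1673

Since d<R<u, set p* = (R−d)/(u−d) = 0.8980; price each node as the discounted p*-expectation of its children.
At expiry t=2: V(2,0)=25.5128, V(2,1)=0.0000, V(2,2)=0.0000
  t=1,j=0: stock 84.4600 → up 110.6426 (V=0.0000), down 69.2572 (V=25.5128). Price 2.0661; hedge Δ=-0.6165, bond B=54.1331.
  t=1,j=1: stock 134.9300 → up 176.7583 (V=0.0000), down 110.6426 (V=0.0000). Price 0.0000; hedge Δ=0.0000, bond B=0.0000.
  t=0,j=0: stock 103.0000 → up 134.9300 (V=0.0000), down 84.4600 (V=2.0661). Price 0.1673; hedge Δ=-0.0409, bond B=4.3840.
Self-financing check: at every node Δ·S+B equals the discounted successor values.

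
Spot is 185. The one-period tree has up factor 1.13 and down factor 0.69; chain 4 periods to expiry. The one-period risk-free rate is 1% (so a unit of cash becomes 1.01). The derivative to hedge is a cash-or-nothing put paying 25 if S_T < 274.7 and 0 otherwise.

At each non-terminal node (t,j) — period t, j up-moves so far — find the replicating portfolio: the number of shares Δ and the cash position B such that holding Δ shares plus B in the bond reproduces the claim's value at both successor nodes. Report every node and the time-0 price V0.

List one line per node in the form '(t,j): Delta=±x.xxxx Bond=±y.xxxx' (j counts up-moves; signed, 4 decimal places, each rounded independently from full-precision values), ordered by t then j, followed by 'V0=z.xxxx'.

(0,0): Delta=-0.1147 Bond=38.5170
(1,0): Delta=0.0000 Bond=24.2648
(1,1): Delta=-0.1409 Bond=44.3912
(2,0): Delta=0.0000 Bond=24.5074
(2,1): Delta=0.0000 Bond=24.5074
(2,2): Delta=-0.1732 Bond=52.4580
(3,0): Delta=0.0000 Bond=24.7525
(3,1): Delta=0.0000 Bond=24.7525
(3,2): Delta=0.0000 Bond=24.7525
(3,3): Delta=-0.2129 Bond=63.5689
V0=17.3034

The replicating-portfolio and risk-neutral prices coincide; use p* = (1.01−0.69)/(1.13−0.69) = 0.7273 for the latter.
At expiry t=4: V(4,0)=25.0000, V(4,1)=25.0000, V(4,2)=25.0000, V(4,3)=25.0000, V(4,4)=0.0000
Node (3,0) S=60.7742: V=(p*·25.0000+(1−p*)·25.0000)/1.01=24.7525; Δ=(25.0000−25.0000)/(68.6748−41.9342)=0.0000; B=V−Δ·S=24.7525
Node (3,1) S=99.5287: V=(p*·25.0000+(1−p*)·25.0000)/1.01=24.7525; Δ=(25.0000−25.0000)/(112.4674−68.6748)=0.0000; B=V−Δ·S=24.7525
Node (3,2) S=162.9963: V=(p*·25.0000+(1−p*)·25.0000)/1.01=24.7525; Δ=(25.0000−25.0000)/(184.1858−112.4674)=0.0000; B=V−Δ·S=24.7525
Node (3,3) S=266.9359: V=(p*·0.0000+(1−p*)·25.0000)/1.01=6.7507; Δ=(0.0000−25.0000)/(301.6376−184.1858)=-0.2129; B=V−Δ·S=63.5689
Node (2,0) S=88.0785: V=(p*·24.7525+(1−p*)·24.7525)/1.01=24.5074; Δ=(24.7525−24.7525)/(99.5287−60.7742)=0.0000; B=V−Δ·S=24.5074
Node (2,1) S=144.2445: V=(p*·24.7525+(1−p*)·24.7525)/1.01=24.5074; Δ=(24.7525−24.7525)/(162.9963−99.5287)=0.0000; B=V−Δ·S=24.5074
Node (2,2) S=236.2265: V=(p*·6.7507+(1−p*)·24.7525)/1.01=11.5448; Δ=(6.7507−24.7525)/(266.9359−162.9963)=-0.1732; B=V−Δ·S=52.4580
Node (1,0) S=127.6500: V=(p*·24.5074+(1−p*)·24.5074)/1.01=24.2648; Δ=(24.5074−24.5074)/(144.2445−88.0785)=0.0000; B=V−Δ·S=24.2648
Node (1,1) S=209.0500: V=(p*·11.5448+(1−p*)·24.5074)/1.01=14.9308; Δ=(11.5448−24.5074)/(236.2265−144.2445)=-0.1409; B=V−Δ·S=44.3912
Node (0,0) S=185.0000: V=(p*·14.9308+(1−p*)·24.2648)/1.01=17.3034; Δ=(14.9308−24.2648)/(209.0500−127.6500)=-0.1147; B=V−Δ·S=38.5170
Root portfolio cost Δ·185+B reproduces V0=17.3034.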